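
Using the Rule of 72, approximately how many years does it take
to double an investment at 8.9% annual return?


Formula: Years ≈ 72 / r
Substituting: Years ≈ 72 / 8.9
Years ≈ 8.1

8.1 years


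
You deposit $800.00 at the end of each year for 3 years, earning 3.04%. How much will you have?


Formula: FV = PMT * ((1+r)^n - 1) / r
Growth factor: (1 + 0.0304)^3 = 1.094001
Numerator: 1.094001 - 1 = 0.094001
FV = $800.00 * 0.094001 / 0.0304 = $2,473.70

$2,473.70


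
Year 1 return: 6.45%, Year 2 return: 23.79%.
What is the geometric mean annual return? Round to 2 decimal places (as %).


Formula: Geometric mean = ((1+r1)*(1+r2))^(1/2) - 1
Product: (1 + 0.0645) * (1 + 0.2379) = 1.0645 * 1.2379 = 1.317745
Square root: 1.317745^0.5 = 1.147931
Geometric mean = 1.147931 - 1 = 0.147931
As percentage: 14.79%

14.79%


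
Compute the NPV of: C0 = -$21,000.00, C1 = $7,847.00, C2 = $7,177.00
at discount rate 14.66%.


Formula: NPV = C0 + C1/(1+r) + C2/(1+r)^2
Discount C1: $7,847.00 / (1 + 0.1466) = $6,843.71
Discount C2: $7,177.00 / (1 + 0.1466)^2 = $5,459.08
NPV = -$21,000.00 + $6,843.71 + $5,459.08 = -$8,697.21

-$8,697.21


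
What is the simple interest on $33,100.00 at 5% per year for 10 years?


Formula: I = P * r * t
Substituting: I = $33,100.00 * 0.05 * 10
Step: I = $33,100.00 * 0.5
I = $16,550.00

$16,550.00


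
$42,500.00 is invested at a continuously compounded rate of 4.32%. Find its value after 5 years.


Formula: FV = P * e^(r*t)
Exponent: r*t = 0.0432 * 5 = 0.216
e^(0.216) = 1.241102
FV = $42,500.00 * 1.241102 = $52,746.85

$52,746.85


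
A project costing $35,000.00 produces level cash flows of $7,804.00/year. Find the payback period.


Formula: Payback = investment / annual cash flow
Substituting: Payback = $35,000.00 / $7,804.00
Payback = 4.4849 years

4.4849 years


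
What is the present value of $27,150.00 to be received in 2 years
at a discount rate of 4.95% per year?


Formula: PV = FV / (1 + r)^n
Substituting: PV = $27,150.00 / (1 + 0.0495)^2
Discount factor: (1.0495)^2 = 1.10145
PV = $27,150.00 / 1.10145 = $24,649.32

$24,649.32


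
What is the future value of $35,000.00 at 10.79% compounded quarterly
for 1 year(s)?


Formula: FV = P * (1 + r/m)^(m*t)
Period rate: r/m = 0.1079 / 4 = 0.026975
Total periods: m*t = 4 * 1 = 4
Growth factor: (1 + 0.026975)^4 = 1.112345
FV = $35,000.00 * 1.112345 = $38,932.07

$38,932.07


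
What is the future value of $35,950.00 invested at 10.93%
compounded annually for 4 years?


Formula: FV = P * (1 + r)^n
Substituting: FV = $35,950.00 * (1 + 0.1093)^4
Growth factor: (1.1093)^4 = 1.514245
FV = $35,950.00 * 1.514245 = $54,437.10

$54,437.10


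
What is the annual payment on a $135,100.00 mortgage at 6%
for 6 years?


Formula: PMT = PV * r / (1 - (1+r)^(-n))
Denominator: 1 - (1 + 0.06)^(-6) = 0.295039
Numerator: $135,100.00 * 0.06 = 8106.0
PMT = 8106.0 / 0.295039 = $27,474.29

$27,474.29


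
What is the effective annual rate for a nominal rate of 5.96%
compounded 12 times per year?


Formula: EAR = (1 + r/m)^m - 1
Period rate: r/m = 0.0596 / 12 = 0.004967
Compounding: (1 + 0.004967)^12 = 1.061255
EAR = 1.061255 - 1 = 0.061255

0.061255


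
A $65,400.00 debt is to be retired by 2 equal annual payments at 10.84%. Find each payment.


Formula: PMT = PV * r / (1 - (1+r)^(-n))
Denominator: 1 - (1 + 0.1084)^(-2) = 0.186033
Numerator: $65,400.00 * 0.1084 = 7089.36
PMT = 7089.36 / 0.186033 = $38,108.14

$38,108.14


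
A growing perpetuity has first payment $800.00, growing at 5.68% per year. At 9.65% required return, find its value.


Formula: PV = C / (r - g)
Spread: r - g = 0.0965 - 0.0568 = 0.0397
Substituting: PV = $800.00 / 0.0397
PV = $20,151.13

$20,151.13


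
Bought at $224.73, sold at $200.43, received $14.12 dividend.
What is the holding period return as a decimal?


Formula: HPR = (P1 - P0 + D) / P0
Gain: $200.43 - $224.73 + $14.12 = -$10.18
HPR = -$10.18 / $224.73 = -0.0453

-0.0453


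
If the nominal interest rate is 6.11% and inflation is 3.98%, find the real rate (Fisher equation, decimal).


Formula: (1 + r_real) = (1 + r_nom) / (1 + inflation)
Substituting: (1 + r_real) = 1.0611 / 1.0398
(1 + r_real) = 1.020485
r_real = 1.020485 - 1 = 0.020485

0.020485


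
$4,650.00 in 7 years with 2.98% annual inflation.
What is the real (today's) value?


Formula: Real value = nominal / (1 + inflation)^years
Price level: (1 + 0.0298)^7 = 1.228203
Real value = $4,650.00 / 1.228203 = $3,786.02

$3,786.02


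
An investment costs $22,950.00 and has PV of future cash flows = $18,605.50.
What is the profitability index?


Formula: PI = PV(cash flows) / initial investment
Substituting: PI = $18,605.50 / $22,950.00
PI = 0.8107

0.8107


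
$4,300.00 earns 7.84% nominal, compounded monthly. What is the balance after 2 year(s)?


Formula: FV = P * (1 + r/m)^(m*t)
Period rate: r/m = 0.0784 / 12 = 0.006533
Total periods: m*t = 12 * 2 = 24
Growth factor: (1 + 0.006533)^24 = 1.169165
FV = $4,300.00 * 1.169165 = $5,027.41

$5,027.41


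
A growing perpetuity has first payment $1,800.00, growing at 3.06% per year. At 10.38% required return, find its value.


Formula: PV = C / (r - g)
Spread: r - g = 0.1038 - 0.0306 = 0.0732
Substituting: PV = $1,800.00 / 0.0732
PV = $24,590.16

$24,590.16


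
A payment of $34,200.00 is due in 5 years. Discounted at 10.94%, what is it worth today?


Formula: PV = FV / (1 + r)^n
Substituting: PV = $34,200.00 / (1 + 0.1094)^5
Discount factor: (1.1094)^5 = 1.680509
PV = $34,200.00 / 1.680509 = $20,350.98

$20,350.98


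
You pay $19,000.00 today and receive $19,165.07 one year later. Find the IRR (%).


Formula: IRR = C1/C0 - 1
Substituting: IRR = $19,165.07 / $19,000.00 - 1
Ratio: 1.008688 - 1 = 0.008688
IRR = 0.8688%

0.8688%


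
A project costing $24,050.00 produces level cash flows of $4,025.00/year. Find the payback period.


Formula: Payback = investment / annual cash flow
Substituting: Payback = $24,050.00 / $4,025.00
Payback = 5.9752 years

5.9752 years


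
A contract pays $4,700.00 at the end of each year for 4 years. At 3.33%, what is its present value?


Formula: PV = PMT * (1 - (1+r)^(-n)) / r
Discount factor: (1 + 0.0333)^(-4) = 0.877191
Bracket: 1 - 0.877191 = 0.122809
PV = $4,700.00 * 0.122809 / 0.0333 = $17,333.37

$17,333.37


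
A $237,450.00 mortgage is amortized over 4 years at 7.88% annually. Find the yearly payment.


Formula: PMT = PV * r / (1 - (1+r)^(-n))
Denominator: 1 - (1 + 0.0788)^(-4) = 0.261694
Numerator: $237,450.00 * 0.0788 = 18711.06
PMT = 18711.06 / 0.261694 = $71,499.70

$71,499.70


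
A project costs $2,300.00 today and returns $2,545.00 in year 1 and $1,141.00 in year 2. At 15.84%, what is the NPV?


Formula: NPV = C0 + C1/(1+r) + C2/(1+r)^2
Discount C1: $2,545.00 / (1 + 0.1584) = $2,197.00
Discount C2: $1,141.00 / (1 + 0.1584)^2 = $850.29
NPV = -$2,300.00 + $2,197.00 + $850.29 = $747.29

$747.29


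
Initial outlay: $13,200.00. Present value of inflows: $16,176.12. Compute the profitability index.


Formula: PI = PV(cash flows) / initial investment
Substituting: PI = $16,176.12 / $13,200.00
PI = 1.2255

1.2255


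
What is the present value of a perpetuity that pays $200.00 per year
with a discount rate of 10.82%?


Formula: PV = C / r
Substituting: PV = $200.00 / 0.1082
PV = $1,848.43

$1,848.43


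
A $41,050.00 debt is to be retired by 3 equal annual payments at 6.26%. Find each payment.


Formula: PMT = PV * r / (1 - (1+r)^(-n))
Denominator: 1 - (1 + 0.0626)^(-3) = 0.166529
Numerator: $41,050.00 * 0.0626 = 2569.73
PMT = 2569.73 / 0.166529 = $15,431.14

$15,431.14


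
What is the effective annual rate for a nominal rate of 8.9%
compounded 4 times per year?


Formula: EAR = (1 + r/m)^m - 1
Period rate: r/m = 0.089 / 4 = 0.02225
Compounding: (1 + 0.02225)^4 = 1.092015
EAR = 1.092015 - 1 = 0.092015

0.092015


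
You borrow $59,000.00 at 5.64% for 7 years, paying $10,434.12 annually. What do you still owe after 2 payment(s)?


Formula: Balance = PV*(1+r)^k - PMT*((1+r)^k - 1)/r
Growth: (1 + 0.0564)^2 = 1.115981
Accumulated factor: ((1+r)^k - 1)/r = 2.0564
Balance = $59,000.00 * 1.115981 - $10,434.12 * 2.0564
Balance = $44,386.15

$44,386.15


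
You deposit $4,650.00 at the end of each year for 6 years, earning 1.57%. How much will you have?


Formula: FV = PMT * ((1+r)^n - 1) / r
Growth factor: (1 + 0.0157)^6 = 1.097976
Numerator: 1.097976 - 1 = 0.097976
FV = $4,650.00 * 0.097976 / 0.0157 = $29,018.27

$29,018.27


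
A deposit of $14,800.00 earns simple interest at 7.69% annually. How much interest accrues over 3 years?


Formula: I = P * r * t
Substituting: I = $14,800.00 * 0.0769 * 3
Step: I = $14,800.00 * 0.2307
I = $3,414.36

$3,414.36


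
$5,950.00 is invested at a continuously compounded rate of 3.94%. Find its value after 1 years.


Formula: FV = P * e^(r*t)
Exponent: r*t = 0.0394 * 1 = 0.0394
e^(0.0394) = 1.040186
FV = $5,950.00 * 1.040186 = $6,189.11

$6,189.11


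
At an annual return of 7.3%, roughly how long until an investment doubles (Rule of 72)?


Formula: Years ≈ 72 / r
Substituting: Years ≈ 72 / 7.3
Years ≈ 9.9

9.9 years


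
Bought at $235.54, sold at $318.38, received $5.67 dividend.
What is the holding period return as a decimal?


Formula: HPR = (P1 - P0 + D) / P0
Gain: $318.38 - $235.54 + $5.67 = $88.51
HPR = $88.51 / $235.54 = 0.3758

0.3758


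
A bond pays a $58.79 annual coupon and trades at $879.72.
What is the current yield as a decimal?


Formula: Current yield = annual coupon / price
Substituting: CY = $58.79 / $879.72
CY = 0.066828

0.066828


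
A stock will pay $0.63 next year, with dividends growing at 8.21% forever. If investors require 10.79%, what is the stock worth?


Formula: P = D1 / (r - g)
Spread: r - g = 0.1079 - 0.0821 = 0.0258
Substituting: P = $0.63 / 0.0258
P = $24.42

$24.42


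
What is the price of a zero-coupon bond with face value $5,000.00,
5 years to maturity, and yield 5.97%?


Formula: Price = FV / (1 + r)^n
Substituting: Price = $5,000.00 / (1 + 0.0597)^5
Discount factor: (1.0597)^5 = 1.336333
Price = $5,000.00 / 1.336333 = $3,741.58

$3,741.58


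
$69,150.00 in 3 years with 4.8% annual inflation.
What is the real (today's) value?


Formula: Real value = nominal / (1 + inflation)^years
Price level: (1 + 0.048)^3 = 1.151023
Real value = $69,150.00 / 1.151023 = $60,077.01

$60,077.01


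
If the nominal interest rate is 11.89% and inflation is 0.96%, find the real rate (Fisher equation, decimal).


Formula: (1 + r_real) = (1 + r_nom) / (1 + inflation)
Substituting: (1 + r_real) = 1.1189 / 1.0096
(1 + r_real) = 1.108261
r_real = 1.108261 - 1 = 0.108261

0.108261


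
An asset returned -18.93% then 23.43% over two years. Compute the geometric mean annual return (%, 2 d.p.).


Formula: Geometric mean = ((1+r1)*(1+r2))^(1/2) - 1
Product: (1 + -0.1893) * (1 + 0.2343) = 0.8107 * 1.2343 = 1.000647
Square root: 1.000647^0.5 = 1.000323
Geometric mean = 1.000323 - 1 = 0.000323
As percentage: 0.03%

0.03%


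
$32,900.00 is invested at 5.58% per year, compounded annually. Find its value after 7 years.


Formula: FV = P * (1 + r)^n
Substituting: FV = $32,900.00 * (1 + 0.0558)^7
Growth factor: (1.0558)^7 = 1.462418
FV = $32,900.00 * 1.462418 = $48,113.56

$48,113.56


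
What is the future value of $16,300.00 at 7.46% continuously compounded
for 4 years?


Formula: FV = P * e^(r*t)
Exponent: r*t = 0.0746 * 4 = 0.2984
e^(0.2984) = 1.347701
FV = $16,300.00 * 1.347701 = $21,967.52

$21,967.52


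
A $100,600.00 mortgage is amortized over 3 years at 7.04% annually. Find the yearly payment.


Formula: PMT = PV * r / (1 - (1+r)^(-n))
Denominator: 1 - (1 + 0.0704)^(-3) = 0.184617
Numerator: $100,600.00 * 0.0704 = 7082.24
PMT = 7082.24 / 0.184617 = $38,361.82

$38,361.82


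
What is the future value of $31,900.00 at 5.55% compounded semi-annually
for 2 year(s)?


Formula: FV = P * (1 + r/m)^(m*t)
Period rate: r/m = 0.0555 / 2 = 0.02775
Total periods: m*t = 2 * 2 = 4
Growth factor: (1 + 0.02775)^4 = 1.115706
FV = $31,900.00 * 1.115706 = $35,591.04

$35,591.04


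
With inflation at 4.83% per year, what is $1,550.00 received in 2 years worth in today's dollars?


Formula: Real value = nominal / (1 + inflation)^years
Price level: (1 + 0.0483)^2 = 1.098933
Real value = $1,550.00 / 1.098933 = $1,410.46

$1,410.46


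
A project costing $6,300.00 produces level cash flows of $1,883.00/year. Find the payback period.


Formula: Payback = investment / annual cash flow
Substituting: Payback = $6,300.00 / $1,883.00
Payback = 3.3457 years

3.3457 years


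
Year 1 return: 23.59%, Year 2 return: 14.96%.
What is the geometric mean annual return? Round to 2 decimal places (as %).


Formula: Geometric mean = ((1+r1)*(1+r2))^(1/2) - 1
Product: (1 + 0.2359) * (1 + 0.1496) = 1.2359 * 1.1496 = 1.420791
Square root: 1.420791^0.5 = 1.191969
Geometric mean = 1.191969 - 1 = 0.191969
As percentage: 19.20%

19.20%


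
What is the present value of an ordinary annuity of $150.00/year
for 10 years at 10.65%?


Formula: PV = PMT * (1 - (1+r)^(-n)) / r
Discount factor: (1 + 0.1065)^(-10) = 0.363484
Bracket: 1 - 0.363484 = 0.636516
PV = $150.00 * 0.636516 / 0.1065 = $896.50

$896.50


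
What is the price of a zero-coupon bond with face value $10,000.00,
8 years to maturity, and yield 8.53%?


Formula: Price = FV / (1 + r)^n
Substituting: Price = $10,000.00 / (1 + 0.0853)^8
Discount factor: (1.0853)^8 = 1.924857
Price = $10,000.00 / 1.924857 = $5,195.19

$5,195.19


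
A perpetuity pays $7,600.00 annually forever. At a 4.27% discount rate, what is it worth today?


Formula: PV = C / r
Substituting: PV = $7,600.00 / 0.0427
PV = $177,985.95

$177,985.95


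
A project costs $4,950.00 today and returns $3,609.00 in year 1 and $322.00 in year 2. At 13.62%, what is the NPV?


Formula: NPV = C0 + C1/(1+r) + C2/(1+r)^2
Discount C1: $3,609.00 / (1 + 0.1362) = $3,176.38
Discount C2: $322.00 / (1 + 0.1362)^2 = $249.43
NPV = -$4,950.00 + $3,176.38 + $249.43 = -$1,524.19

-$1,524.19


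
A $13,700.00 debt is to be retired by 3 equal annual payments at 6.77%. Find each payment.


Formula: PMT = PV * r / (1 - (1+r)^(-n))
Denominator: 1 - (1 + 0.0677)^(-3) = 0.178415
Numerator: $13,700.00 * 0.0677 = 927.49
PMT = 927.49 / 0.178415 = $5,198.49

$5,198.49


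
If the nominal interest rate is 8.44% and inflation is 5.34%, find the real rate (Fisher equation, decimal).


Formula: (1 + r_real) = (1 + r_nom) / (1 + inflation)
Substituting: (1 + r_real) = 1.0844 / 1.0534
(1 + r_real) = 1.029429
r_real = 1.029429 - 1 = 0.029429

0.029429


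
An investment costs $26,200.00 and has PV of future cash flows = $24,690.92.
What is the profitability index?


Formula: PI = PV(cash flows) / initial investment
Substituting: PI = $24,690.92 / $26,200.00
PI = 0.9424

0.9424


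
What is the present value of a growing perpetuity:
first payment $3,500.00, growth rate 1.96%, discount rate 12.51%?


Formula: PV = C / (r - g)
Spread: r - g = 0.1251 - 0.0196 = 0.1055
Substituting: PV = $3,500.00 / 0.1055
PV = $33,175.36

$33,175.36


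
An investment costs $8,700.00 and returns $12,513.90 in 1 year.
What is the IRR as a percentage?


Formula: IRR = C1/C0 - 1
Substituting: IRR = $12,513.90 / $8,700.00 - 1
Ratio: 1.438379 - 1 = 0.438379
IRR = 43.8379%

43.8379%


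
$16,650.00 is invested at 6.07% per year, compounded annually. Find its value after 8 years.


Formula: FV = P * (1 + r)^n
Substituting: FV = $16,650.00 * (1 + 0.0607)^8
Growth factor: (1.0607)^8 = 1.602288
FV = $16,650.00 * 1.602288 = $26,678.09

$26,678.09


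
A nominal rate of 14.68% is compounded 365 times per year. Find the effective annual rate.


Formula: EAR = (1 + r/m)^m - 1
Period rate: r/m = 0.1468 / 365 = 0.000402
Compounding: (1 + 0.000402)^365 = 1.158088
EAR = 1.158088 - 1 = 0.158088

0.158088


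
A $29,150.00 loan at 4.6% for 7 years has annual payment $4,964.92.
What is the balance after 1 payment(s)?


Formula: Balance = PV*(1+r)^k - PMT*((1+r)^k - 1)/r
Growth: (1 + 0.046)^1 = 1.046
Accumulated factor: ((1+r)^k - 1)/r = 1.0
Balance = $29,150.00 * 1.046 - $4,964.92 * 1.0
Balance = $25,525.98

$25,525.98


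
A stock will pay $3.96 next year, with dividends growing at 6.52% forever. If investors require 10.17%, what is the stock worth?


Formula: P = D1 / (r - g)
Spread: r - g = 0.1017 - 0.0652 = 0.0365
Substituting: P = $3.96 / 0.0365
P = $108.49

$108.49


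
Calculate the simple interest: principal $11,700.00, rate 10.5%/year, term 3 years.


Formula: I = P * r * t
Substituting: I = $11,700.00 * 0.105 * 3
Step: I = $11,700.00 * 0.315
I = $3,685.50

$3,685.50


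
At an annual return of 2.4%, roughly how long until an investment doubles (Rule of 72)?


Formula: Years ≈ 72 / r
Substituting: Years ≈ 72 / 2.4
Years ≈ 30.0

30.0 years


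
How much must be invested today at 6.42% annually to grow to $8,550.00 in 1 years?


Formula: PV = FV / (1 + r)^n
Substituting: PV = $8,550.00 / (1 + 0.0642)^1
Discount factor: (1.0642)^1 = 1.0642
PV = $8,550.00 / 1.0642 = $8,034.20

$8,034.20


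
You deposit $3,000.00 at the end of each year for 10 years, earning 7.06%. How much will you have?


Formula: FV = PMT * ((1+r)^n - 1) / r
Growth factor: (1 + 0.0706)^10 = 1.97821
Numerator: 1.97821 - 1 = 0.97821
FV = $3,000.00 * 0.97821 / 0.0706 = $41,567.00

$41,567.00


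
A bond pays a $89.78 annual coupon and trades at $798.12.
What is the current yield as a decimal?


Formula: Current yield = annual coupon / price
Substituting: CY = $89.78 / $798.12
CY = 0.112489

0.112489


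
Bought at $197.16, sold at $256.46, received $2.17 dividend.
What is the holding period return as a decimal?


Formula: HPR = (P1 - P0 + D) / P0
Gain: $256.46 - $197.16 + $2.17 = $61.47
HPR = $61.47 / $197.16 = 0.3118

0.3118


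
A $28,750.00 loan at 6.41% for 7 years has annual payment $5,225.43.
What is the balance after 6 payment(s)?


Formula: Balance = PV*(1+r)^k - PMT*((1+r)^k - 1)/r
Growth: (1 + 0.0641)^6 = 1.451759
Accumulated factor: ((1+r)^k - 1)/r = 7.047729
Balance = $28,750.00 * 1.451759 - $5,225.43 * 7.047729
Balance = $4,910.67

$4,910.67


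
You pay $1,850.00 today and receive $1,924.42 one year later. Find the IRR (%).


Formula: IRR = C1/C0 - 1
Substituting: IRR = $1,924.42 / $1,850.00 - 1
Ratio: 1.040227 - 1 = 0.040227
IRR = 4.0227%

4.0227%


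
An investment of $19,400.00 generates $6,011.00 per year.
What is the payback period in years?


Formula: Payback = investment / annual cash flow
Substituting: Payback = $19,400.00 / $6,011.00
Payback = 3.2274 years

3.2274 years


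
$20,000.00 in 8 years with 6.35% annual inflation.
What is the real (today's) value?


Formula: Real value = nominal / (1 + inflation)^years
Price level: (1 + 0.0635)^8 = 1.63644
Real value = $20,000.00 / 1.63644 = $12,221.66

$12,221.66


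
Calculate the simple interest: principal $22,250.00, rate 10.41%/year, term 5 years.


Formula: I = P * r * t
Substituting: I = $22,250.00 * 0.1041 * 5
Step: I = $22,250.00 * 0.5205
I = $11,581.13

$11,581.13


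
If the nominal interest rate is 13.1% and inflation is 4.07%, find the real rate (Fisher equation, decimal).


Formula: (1 + r_real) = (1 + r_nom) / (1 + inflation)
Substituting: (1 + r_real) = 1.131 / 1.0407
(1 + r_real) = 1.086769
r_real = 1.086769 - 1 = 0.086769

0.086769


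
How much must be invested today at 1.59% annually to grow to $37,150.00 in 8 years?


Formula: PV = FV / (1 + r)^n
Substituting: PV = $37,150.00 / (1 + 0.0159)^8
Discount factor: (1.0159)^8 = 1.134508
PV = $37,150.00 / 1.134508 = $32,745.46

$32,745.46


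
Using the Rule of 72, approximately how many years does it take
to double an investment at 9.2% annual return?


Formula: Years ≈ 72 / r
Substituting: Years ≈ 72 / 9.2
Years ≈ 7.8

7.8 years


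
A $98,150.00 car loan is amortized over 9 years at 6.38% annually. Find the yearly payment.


Formula: PMT = PV * r / (1 - (1+r)^(-n))
Denominator: 1 - (1 + 0.0638)^(-9) = 0.426861
Numerator: $98,150.00 * 0.0638 = 6261.97
PMT = 6261.97 / 0.426861 = $14,669.82

$14,669.82


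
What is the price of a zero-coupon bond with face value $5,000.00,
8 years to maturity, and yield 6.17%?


Formula: Price = FV / (1 + r)^n
Substituting: Price = $5,000.00 / (1 + 0.0617)^8
Discount factor: (1.0617)^8 = 1.614413
Price = $5,000.00 / 1.614413 = $3,097.10

$3,097.10


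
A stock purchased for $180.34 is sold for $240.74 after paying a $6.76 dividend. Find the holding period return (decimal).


Formula: HPR = (P1 - P0 + D) / P0
Gain: $240.74 - $180.34 + $6.76 = $67.16
HPR = $67.16 / $180.34 = 0.3724

0.3724


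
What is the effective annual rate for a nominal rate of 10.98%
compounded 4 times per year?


Formula: EAR = (1 + r/m)^m - 1
Period rate: r/m = 0.1098 / 4 = 0.02745
Compounding: (1 + 0.02745)^4 = 1.114404
EAR = 1.114404 - 1 = 0.114404

0.114404


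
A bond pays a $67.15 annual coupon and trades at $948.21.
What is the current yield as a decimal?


Formula: Current yield = annual coupon / price
Substituting: CY = $67.15 / $948.21
CY = 0.070818

0.070818


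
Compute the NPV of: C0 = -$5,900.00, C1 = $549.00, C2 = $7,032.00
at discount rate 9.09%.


Formula: NPV = C0 + C1/(1+r) + C2/(1+r)^2
Discount C1: $549.00 / (1 + 0.0909) = $503.25
Discount C2: $7,032.00 / (1 + 0.0909)^2 = $5,908.93
NPV = -$5,900.00 + $503.25 + $5,908.93 = $512.19

$512.19


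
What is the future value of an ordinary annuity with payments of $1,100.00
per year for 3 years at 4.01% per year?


Formula: FV = PMT * ((1+r)^n - 1) / r
Growth factor: (1 + 0.0401)^3 = 1.125189
Numerator: 1.125189 - 1 = 0.125189
FV = $1,100.00 * 0.125189 / 0.0401 = $3,434.10

$3,434.10


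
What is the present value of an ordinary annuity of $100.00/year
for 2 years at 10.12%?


Formula: PV = PMT * (1 - (1+r)^(-n)) / r
Discount factor: (1 + 0.1012)^(-2) = 0.824646
Bracket: 1 - 0.824646 = 0.175354
PV = $100.00 * 0.175354 / 0.1012 = $173.27

$173.27


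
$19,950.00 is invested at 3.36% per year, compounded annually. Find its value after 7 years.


Formula: FV = P * (1 + r)^n
Substituting: FV = $19,950.00 * (1 + 0.0336)^7
Growth factor: (1.0336)^7 = 1.260281
FV = $19,950.00 * 1.260281 = $25,142.61

$25,142.61


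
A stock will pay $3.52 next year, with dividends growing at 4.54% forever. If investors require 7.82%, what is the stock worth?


Formula: P = D1 / (r - g)
Spread: r - g = 0.0782 - 0.0454 = 0.0328
Substituting: P = $3.52 / 0.0328
P = $107.32

$107.32


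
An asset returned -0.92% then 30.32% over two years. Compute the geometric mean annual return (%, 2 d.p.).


Formula: Geometric mean = ((1+r1)*(1+r2))^(1/2) - 1
Product: (1 + -0.0092) * (1 + 0.3032) = 0.9908 * 1.3032 = 1.291211
Square root: 1.291211^0.5 = 1.136314
Geometric mean = 1.136314 - 1 = 0.136314
As percentage: 13.63%

13.63%


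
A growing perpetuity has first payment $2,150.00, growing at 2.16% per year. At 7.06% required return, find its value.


Formula: PV = C / (r - g)
Spread: r - g = 0.0706 - 0.0216 = 0.049
Substituting: PV = $2,150.00 / 0.049
PV = $43,877.55

$43,877.55


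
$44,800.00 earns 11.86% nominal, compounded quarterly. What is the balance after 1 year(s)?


Formula: FV = P * (1 + r/m)^(m*t)
Period rate: r/m = 0.1186 / 4 = 0.02965
Total periods: m*t = 4 * 1 = 4
Growth factor: (1 + 0.02965)^4 = 1.12398
FV = $44,800.00 * 1.12398 = $50,354.29

$50,354.29


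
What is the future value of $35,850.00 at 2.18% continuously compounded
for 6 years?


Formula: FV = P * e^(r*t)
Exponent: r*t = 0.0218 * 6 = 0.1308
e^(0.1308) = 1.13974
FV = $35,850.00 * 1.13974 = $40,859.67

$40,859.67


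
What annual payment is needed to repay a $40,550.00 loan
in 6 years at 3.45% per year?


Formula: PMT = PV * r / (1 - (1+r)^(-n))
Denominator: 1 - (1 + 0.0345)^(-6) = 0.184137
Numerator: $40,550.00 * 0.0345 = 1398.975
PMT = 1398.975 / 0.184137 = $7,597.45

$7,597.45


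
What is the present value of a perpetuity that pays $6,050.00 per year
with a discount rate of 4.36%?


Formula: PV = C / r
Substituting: PV = $6,050.00 / 0.0436
PV = $138,761.47

$138,761.47


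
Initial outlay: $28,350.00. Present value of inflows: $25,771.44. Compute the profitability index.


Formula: PI = PV(cash flows) / initial investment
Substituting: PI = $25,771.44 / $28,350.00
PI = 0.909

0.909


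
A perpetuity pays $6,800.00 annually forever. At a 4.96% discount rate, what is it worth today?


Formula: PV = C / r
Substituting: PV = $6,800.00 / 0.0496
PV = $137,096.77

$137,096.77


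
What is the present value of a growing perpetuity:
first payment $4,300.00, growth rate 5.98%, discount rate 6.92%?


Formula: PV = C / (r - g)
Spread: r - g = 0.0692 - 0.0598 = 0.0094
Substituting: PV = $4,300.00 / 0.0094
PV = $457,446.81

$457,446.81


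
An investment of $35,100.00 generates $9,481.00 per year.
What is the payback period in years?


Formula: Payback = investment / annual cash flow
Substituting: Payback = $35,100.00 / $9,481.00
Payback = 3.7021 years

3.7021 years


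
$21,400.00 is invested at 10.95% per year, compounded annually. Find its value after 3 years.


Formula: FV = P * (1 + r)^n
Substituting: FV = $21,400.00 * (1 + 0.1095)^3
Growth factor: (1.1095)^3 = 1.365784
FV = $21,400.00 * 1.365784 = $29,227.77

$29,227.77


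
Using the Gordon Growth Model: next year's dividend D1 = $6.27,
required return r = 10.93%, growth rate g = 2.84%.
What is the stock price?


Formula: P = D1 / (r - g)
Spread: r - g = 0.1093 - 0.0284 = 0.0809
Substituting: P = $6.27 / 0.0809
P = $77.50

$77.50


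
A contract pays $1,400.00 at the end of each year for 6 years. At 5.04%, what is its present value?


Formula: PV = PMT * (1 - (1+r)^(-n)) / r
Discount factor: (1 + 0.0504)^(-6) = 0.744512
Bracket: 1 - 0.744512 = 0.255488
PV = $1,400.00 * 0.255488 / 0.0504 = $7,096.89

$7,096.89


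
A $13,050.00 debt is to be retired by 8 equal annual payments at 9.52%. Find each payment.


Formula: PMT = PV * r / (1 - (1+r)^(-n))
Denominator: 1 - (1 + 0.0952)^(-8) = 0.516883
Numerator: $13,050.00 * 0.0952 = 1242.36
PMT = 1242.36 / 0.516883 = $2,403.56

$2,403.56


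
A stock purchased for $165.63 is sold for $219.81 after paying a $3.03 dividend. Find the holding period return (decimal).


Formula: HPR = (P1 - P0 + D) / P0
Gain: $219.81 - $165.63 + $3.03 = $57.21
HPR = $57.21 / $165.63 = 0.3454

0.3454


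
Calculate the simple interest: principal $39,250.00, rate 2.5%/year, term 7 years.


Formula: I = P * r * t
Substituting: I = $39,250.00 * 0.025 * 7
Step: I = $39,250.00 * 0.175
I = $6,868.75

$6,868.75


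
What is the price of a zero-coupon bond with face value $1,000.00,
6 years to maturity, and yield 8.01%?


Formula: Price = FV / (1 + r)^n
Substituting: Price = $1,000.00 / (1 + 0.0801)^6
Discount factor: (1.0801)^6 = 1.587756
Price = $1,000.00 / 1.587756 = $629.82

$629.82


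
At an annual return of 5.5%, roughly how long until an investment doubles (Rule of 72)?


Formula: Years ≈ 72 / r
Substituting: Years ≈ 72 / 5.5
Years ≈ 13.1

13.1 years


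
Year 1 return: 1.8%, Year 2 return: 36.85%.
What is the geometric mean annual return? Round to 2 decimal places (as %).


Formula: Geometric mean = ((1+r1)*(1+r2))^(1/2) - 1
Product: (1 + 0.018) * (1 + 0.3685) = 1.018 * 1.3685 = 1.393133
Square root: 1.393133^0.5 = 1.180311
Geometric mean = 1.180311 - 1 = 0.180311
As percentage: 18.03%

18.03%


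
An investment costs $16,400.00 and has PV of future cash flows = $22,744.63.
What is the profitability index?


Formula: PI = PV(cash flows) / initial investment
Substituting: PI = $22,744.63 / $16,400.00
PI = 1.3869

1.3869


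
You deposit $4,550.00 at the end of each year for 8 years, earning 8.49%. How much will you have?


Formula: FV = PMT * ((1+r)^n - 1) / r
Growth factor: (1 + 0.0849)^8 = 1.919189
Numerator: 1.919189 - 1 = 0.919189
FV = $4,550.00 * 0.919189 / 0.0849 = $49,261.58

$49,261.58


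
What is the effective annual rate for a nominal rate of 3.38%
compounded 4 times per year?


Formula: EAR = (1 + r/m)^m - 1
Period rate: r/m = 0.0338 / 4 = 0.00845
Compounding: (1 + 0.00845)^4 = 1.034231
EAR = 1.034231 - 1 = 0.034231

0.034231


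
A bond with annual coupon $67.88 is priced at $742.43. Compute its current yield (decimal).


Formula: Current yield = annual coupon / price
Substituting: CY = $67.88 / $742.43
CY = 0.091429

0.091429


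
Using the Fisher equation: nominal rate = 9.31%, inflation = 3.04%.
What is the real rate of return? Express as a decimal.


Formula: (1 + r_real) = (1 + r_nom) / (1 + inflation)
Substituting: (1 + r_real) = 1.0931 / 1.0304
(1 + r_real) = 1.06085
r_real = 1.06085 - 1 = 0.06085

0.06085


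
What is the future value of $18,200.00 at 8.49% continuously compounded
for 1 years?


Formula: FV = P * e^(r*t)
Exponent: r*t = 0.0849 * 1 = 0.0849
e^(0.0849) = 1.088608
FV = $18,200.00 * 1.088608 = $19,812.67

$19,812.67


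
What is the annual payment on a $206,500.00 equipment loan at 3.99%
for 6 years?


Formula: PMT = PV * r / (1 - (1+r)^(-n))
Denominator: 1 - (1 + 0.0399)^(-6) = 0.209229
Numerator: $206,500.00 * 0.0399 = 8239.35
PMT = 8239.35 / 0.209229 = $39,379.51

$39,379.51


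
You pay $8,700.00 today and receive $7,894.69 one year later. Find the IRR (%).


Formula: IRR = C1/C0 - 1
Substituting: IRR = $7,894.69 / $8,700.00 - 1
Ratio: 0.907436 - 1 = -0.092564
IRR = -9.2564%

-9.2564%


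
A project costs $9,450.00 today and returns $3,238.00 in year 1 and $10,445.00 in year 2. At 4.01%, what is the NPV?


Formula: NPV = C0 + C1/(1+r) + C2/(1+r)^2
Discount C1: $3,238.00 / (1 + 0.0401) = $3,113.16
Discount C2: $10,445.00 / (1 + 0.0401)^2 = $9,655.13
NPV = -$9,450.00 + $3,113.16 + $9,655.13 = $3,318.29

$3,318.29


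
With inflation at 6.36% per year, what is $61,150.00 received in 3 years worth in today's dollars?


Formula: Real value = nominal / (1 + inflation)^years
Price level: (1 + 0.0636)^3 = 1.203192
Real value = $61,150.00 / 1.203192 = $50,823.14

$50,823.14


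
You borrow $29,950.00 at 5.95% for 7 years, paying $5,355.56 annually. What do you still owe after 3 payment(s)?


Formula: Balance = PV*(1+r)^k - PMT*((1+r)^k - 1)/r
Growth: (1 + 0.0595)^3 = 1.189331
Accumulated factor: ((1+r)^k - 1)/r = 3.18204
Balance = $29,950.00 * 1.189331 - $5,355.56 * 3.18204
Balance = $18,578.87

$18,578.87


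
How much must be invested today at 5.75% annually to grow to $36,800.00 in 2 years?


Formula: PV = FV / (1 + r)^n
Substituting: PV = $36,800.00 / (1 + 0.0575)^2
Discount factor: (1.0575)^2 = 1.118306
PV = $36,800.00 / 1.118306 = $32,906.91

$32,906.91


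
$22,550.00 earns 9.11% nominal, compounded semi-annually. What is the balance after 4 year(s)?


Formula: FV = P * (1 + r/m)^(m*t)
Period rate: r/m = 0.0911 / 2 = 0.04555
Total periods: m*t = 2 * 4 = 8
Growth factor: (1 + 0.04555)^8 = 1.428099
FV = $22,550.00 * 1.428099 = $32,203.64

$32,203.64


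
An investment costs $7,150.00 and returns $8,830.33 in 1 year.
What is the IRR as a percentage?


Formula: IRR = C1/C0 - 1
Substituting: IRR = $8,830.33 / $7,150.00 - 1
Ratio: 1.235011 - 1 = 0.235011
IRR = 23.5011%

23.5011%


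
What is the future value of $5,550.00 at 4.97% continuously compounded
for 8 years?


Formula: FV = P * e^(r*t)
Exponent: r*t = 0.0497 * 8 = 0.3976
e^(0.3976) = 1.488249
FV = $5,550.00 * 1.488249 = $8,259.78

$8,259.78


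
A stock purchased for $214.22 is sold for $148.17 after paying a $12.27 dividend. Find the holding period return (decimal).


Formula: HPR = (P1 - P0 + D) / P0
Gain: $148.17 - $214.22 + $12.27 = -$53.78
HPR = -$53.78 / $214.22 = -0.2511

-0.2511


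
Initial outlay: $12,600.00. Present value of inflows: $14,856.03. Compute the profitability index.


Formula: PI = PV(cash flows) / initial investment
Substituting: PI = $14,856.03 / $12,600.00
PI = 1.1791

1.1791


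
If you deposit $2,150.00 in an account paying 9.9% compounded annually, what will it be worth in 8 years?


Formula: FV = P * (1 + r)^n
Substituting: FV = $2,150.00 * (1 + 0.099)^8
Growth factor: (1.099)^8 = 2.128049
FV = $2,150.00 * 2.128049 = $4,575.30

$4,575.30


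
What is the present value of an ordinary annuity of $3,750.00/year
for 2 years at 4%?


Formula: PV = PMT * (1 - (1+r)^(-n)) / r
Discount factor: (1 + 0.04)^(-2) = 0.924556
Bracket: 1 - 0.924556 = 0.075444
PV = $3,750.00 * 0.075444 / 0.04 = $7,072.86

$7,072.86


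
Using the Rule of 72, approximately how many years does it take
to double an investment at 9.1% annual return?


Formula: Years ≈ 72 / r
Substituting: Years ≈ 72 / 9.1
Years ≈ 7.9

7.9 years


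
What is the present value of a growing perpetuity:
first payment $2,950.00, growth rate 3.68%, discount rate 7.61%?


Formula: PV = C / (r - g)
Spread: r - g = 0.0761 - 0.0368 = 0.0393
Substituting: PV = $2,950.00 / 0.0393
PV = $75,063.61

$75,063.61


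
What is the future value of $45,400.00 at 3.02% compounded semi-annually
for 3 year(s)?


Formula: FV = P * (1 + r/m)^(m*t)
Period rate: r/m = 0.0302 / 2 = 0.0151
Total periods: m*t = 2 * 3 = 6
Growth factor: (1 + 0.0151)^6 = 1.09409
FV = $45,400.00 * 1.09409 = $49,671.68

$49,671.68


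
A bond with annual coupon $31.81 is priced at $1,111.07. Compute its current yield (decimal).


Formula: Current yield = annual coupon / price
Substituting: CY = $31.81 / $1,111.07
CY = 0.02863

0.02863


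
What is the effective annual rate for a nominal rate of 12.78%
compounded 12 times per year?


Formula: EAR = (1 + r/m)^m - 1
Period rate: r/m = 0.1278 / 12 = 0.01065
Compounding: (1 + 0.01065)^12 = 1.135558
EAR = 1.135558 - 1 = 0.135558

0.135558


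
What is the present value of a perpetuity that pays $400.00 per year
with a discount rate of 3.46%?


Formula: PV = C / r
Substituting: PV = $400.00 / 0.0346
PV = $11,560.69

$11,560.69


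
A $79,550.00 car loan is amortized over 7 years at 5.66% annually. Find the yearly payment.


Formula: PMT = PV * r / (1 - (1+r)^(-n))
Denominator: 1 - (1 + 0.0566)^(-7) = 0.319817
Numerator: $79,550.00 * 0.0566 = 4502.53
PMT = 4502.53 / 0.319817 = $14,078.46

$14,078.46


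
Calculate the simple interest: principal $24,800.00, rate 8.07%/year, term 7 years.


Formula: I = P * r * t
Substituting: I = $24,800.00 * 0.0807 * 7
Step: I = $24,800.00 * 0.5649
I = $14,009.52

$14,009.52


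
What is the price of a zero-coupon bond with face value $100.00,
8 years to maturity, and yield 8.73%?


Formula: Price = FV / (1 + r)^n
Substituting: Price = $100.00 / (1 + 0.0873)^8
Discount factor: (1.0873)^8 = 1.953418
Price = $100.00 / 1.953418 = $51.19

$51.19


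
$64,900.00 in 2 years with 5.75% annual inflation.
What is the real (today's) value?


Formula: Real value = nominal / (1 + inflation)^years
Price level: (1 + 0.0575)^2 = 1.118306
Real value = $64,900.00 / 1.118306 = $58,034.19

$58,034.19


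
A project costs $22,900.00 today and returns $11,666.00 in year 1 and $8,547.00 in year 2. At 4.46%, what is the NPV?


Formula: NPV = C0 + C1/(1+r) + C2/(1+r)^2
Discount C1: $11,666.00 / (1 + 0.0446) = $11,167.91
Discount C2: $8,547.00 / (1 + 0.0446)^2 = $7,832.74
NPV = -$22,900.00 + $11,167.91 + $7,832.74 = -$3,899.35

-$3,899.35


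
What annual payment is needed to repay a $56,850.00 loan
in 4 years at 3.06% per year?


Formula: PMT = PV * r / (1 - (1+r)^(-n))
Denominator: 1 - (1 + 0.0306)^(-4) = 0.11358
Numerator: $56,850.00 * 0.0306 = 1739.61
PMT = 1739.61 / 0.11358 = $15,316.14

$15,316.14


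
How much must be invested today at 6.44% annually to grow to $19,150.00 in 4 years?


Formula: PV = FV / (1 + r)^n
Substituting: PV = $19,150.00 / (1 + 0.0644)^4
Discount factor: (1.0644)^4 = 1.28357
PV = $19,150.00 / 1.28357 = $14,919.33

$14,919.33


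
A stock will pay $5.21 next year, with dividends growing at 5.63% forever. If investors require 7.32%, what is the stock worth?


Formula: P = D1 / (r - g)
Spread: r - g = 0.0732 - 0.0563 = 0.0169
Substituting: P = $5.21 / 0.0169
P = $308.28

$308.28


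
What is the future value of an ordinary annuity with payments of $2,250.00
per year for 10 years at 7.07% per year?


Formula: FV = PMT * ((1+r)^n - 1) / r
Growth factor: (1 + 0.0707)^10 = 1.980059
Numerator: 1.980059 - 1 = 0.980059
FV = $2,250.00 * 0.980059 / 0.0707 = $31,189.98

$31,189.98


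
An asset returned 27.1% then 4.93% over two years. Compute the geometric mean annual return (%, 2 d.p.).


Formula: Geometric mean = ((1+r1)*(1+r2))^(1/2) - 1
Product: (1 + 0.271) * (1 + 0.0493) = 1.271 * 1.0493 = 1.33366
Square root: 1.33366^0.5 = 1.154842
Geometric mean = 1.154842 - 1 = 0.154842
As percentage: 15.48%

15.48%


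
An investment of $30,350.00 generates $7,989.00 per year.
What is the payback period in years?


Formula: Payback = investment / annual cash flow
Substituting: Payback = $30,350.00 / $7,989.00
Payback = 3.799 years

3.799 years


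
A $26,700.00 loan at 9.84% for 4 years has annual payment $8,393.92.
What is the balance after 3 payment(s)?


Formula: Balance = PV*(1+r)^k - PMT*((1+r)^k - 1)/r
Growth: (1 + 0.0984)^3 = 1.3252
Accumulated factor: ((1+r)^k - 1)/r = 3.304883
Balance = $26,700.00 * 1.3252 - $8,393.92 * 3.304883
Balance = $7,641.93

$7,641.93


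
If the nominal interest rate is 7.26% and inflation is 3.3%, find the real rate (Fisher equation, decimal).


Formula: (1 + r_real) = (1 + r_nom) / (1 + inflation)
Substituting: (1 + r_real) = 1.0726 / 1.033
(1 + r_real) = 1.038335
r_real = 1.038335 - 1 = 0.038335

0.038335


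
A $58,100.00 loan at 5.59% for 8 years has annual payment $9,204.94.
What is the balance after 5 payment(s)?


Formula: Balance = PV*(1+r)^k - PMT*((1+r)^k - 1)/r
Growth: (1 + 0.0559)^5 = 1.312544
Accumulated factor: ((1+r)^k - 1)/r = 5.591131
Balance = $58,100.00 * 1.312544 - $9,204.94 * 5.591131
Balance = $24,792.79

$24,792.79


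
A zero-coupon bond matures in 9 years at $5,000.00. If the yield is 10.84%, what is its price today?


Formula: Price = FV / (1 + r)^n
Substituting: Price = $5,000.00 / (1 + 0.1084)^9
Discount factor: (1.1084)^9 = 2.525042
Price = $5,000.00 / 2.525042 = $1,980.16

$1,980.16


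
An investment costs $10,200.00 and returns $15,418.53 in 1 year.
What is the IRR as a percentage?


Formula: IRR = C1/C0 - 1
Substituting: IRR = $15,418.53 / $10,200.00 - 1
Ratio: 1.511621 - 1 = 0.511621
IRR = 51.1621%

51.1621%


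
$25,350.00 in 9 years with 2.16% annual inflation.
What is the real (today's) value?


Formula: Real value = nominal / (1 + inflation)^years
Price level: (1 + 0.0216)^9 = 1.212071
Real value = $25,350.00 / 1.212071 = $20,914.62

$20,914.62


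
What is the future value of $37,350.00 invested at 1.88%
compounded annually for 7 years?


Formula: FV = P * (1 + r)^n
Substituting: FV = $37,350.00 * (1 + 0.0188)^7
Growth factor: (1.0188)^7 = 1.139259
FV = $37,350.00 * 1.139259 = $42,551.33

$42,551.33


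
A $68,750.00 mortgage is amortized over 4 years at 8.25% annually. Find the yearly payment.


Formula: PMT = PV * r / (1 - (1+r)^(-n))
Denominator: 1 - (1 + 0.0825)^(-4) = 0.271737
Numerator: $68,750.00 * 0.0825 = 5671.875
PMT = 5671.875 / 0.271737 = $20,872.68

$20,872.68


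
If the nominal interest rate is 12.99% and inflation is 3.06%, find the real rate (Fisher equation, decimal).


Formula: (1 + r_real) = (1 + r_nom) / (1 + inflation)
Substituting: (1 + r_real) = 1.1299 / 1.0306
(1 + r_real) = 1.096352
r_real = 1.096352 - 1 = 0.096352

0.096352


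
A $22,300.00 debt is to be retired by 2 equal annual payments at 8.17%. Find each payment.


Formula: PMT = PV * r / (1 - (1+r)^(-n))
Denominator: 1 - (1 + 0.0817)^(-2) = 0.145354
Numerator: $22,300.00 * 0.0817 = 1821.91
PMT = 1821.91 / 0.145354 = $12,534.31

$12,534.31
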